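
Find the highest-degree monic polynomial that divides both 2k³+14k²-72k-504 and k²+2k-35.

k+7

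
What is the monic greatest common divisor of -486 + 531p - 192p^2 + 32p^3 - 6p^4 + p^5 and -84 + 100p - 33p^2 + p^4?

6 - 5p + p^2

Euclidean algorithm in ℚ[p]:
  p^5 - 6p^4 + 32p^3 - 192p^2 + 531p - 486 = (p - 6)(p^4 - 33p^2 + 100p - 84) + (65p^3 - 490p^2 + 1215p - 990)
  p^4 - 33p^2 + 100p - 84 = ((1/65)p + 98/845)(65p^3 - 490p^2 + 1215p - 990) + ((868/169)p^2 - (4340/169)p + 5208/169)
  65p^3 - 490p^2 + 1215p - 990 = ((10985/868)p - 27885/868)((868/169)p^2 - (4340/169)p + 5208/169) + (0)
Last nonzero remainder: (868/169)p^2 - (4340/169)p + 5208/169. Dividing through by 868/169 gives the monic gcd p^2 - 5p + 6.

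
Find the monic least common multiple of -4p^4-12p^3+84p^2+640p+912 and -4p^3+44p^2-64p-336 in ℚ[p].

p^5-4p^4-42p^3-13p^2+892p+1596

Repeated division with remainder:
  -4p^4-12p^3+84p^2+640p+912 = (p+14)(-4p^3+44p^2-64p-336) + (-468p^2+1872p+5616)
  -4p^3+44p^2-64p-336 = ((1/117)p-7/117)(-468p^2+1872p+5616) + (0)
Last nonzero remainder: -468p^2+1872p+5616. Dividing through by -468 gives the monic gcd p^2-4p-12.
Then lcm(f, g) = f·g / gcd(f, g); expanding and making the result monic gives the answer.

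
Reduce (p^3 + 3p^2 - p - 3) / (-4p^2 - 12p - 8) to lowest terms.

(-p^2 - 2p + 3)/(4p + 8)

Apply the Euclidean algorithm:
  p^3 + 3p^2 - p - 3 = (-(1/4)p)(-4p^2 - 12p - 8) + (-3p - 3)
  -4p^2 - 12p - 8 = ((4/3)p + 8/3)(-3p - 3) + (0)
Last nonzero remainder: -3p - 3. Dividing through by -3 gives the monic gcd p + 1.
Cancel p + 1 from numerator and denominator to get the reduced form.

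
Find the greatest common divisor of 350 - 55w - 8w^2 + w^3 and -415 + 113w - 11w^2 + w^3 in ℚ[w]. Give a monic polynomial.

-5 + w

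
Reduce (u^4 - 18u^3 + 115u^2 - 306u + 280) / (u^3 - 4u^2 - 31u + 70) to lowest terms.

(u^2 - 9u + 20)/(u + 5)

By polynomial division,
  u^4 - 18u^3 + 115u^2 - 306u + 280 = (u - 14)(u^3 - 4u^2 - 31u + 70) + (90u^2 - 810u + 1260)
  u^3 - 4u^2 - 31u + 70 = ((1/90)u + 1/18)(90u^2 - 810u + 1260) + (0)
Last nonzero remainder: 90u^2 - 810u + 1260. Dividing through by 90 gives the monic gcd u^2 - 9u + 14.
Cancel u^2 - 9u + 14 from numerator and denominator to get the reduced form.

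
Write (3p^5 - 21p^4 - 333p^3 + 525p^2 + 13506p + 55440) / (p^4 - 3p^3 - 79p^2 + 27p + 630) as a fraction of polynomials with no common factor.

(3p^3 - 12p^2 - 159p - 792)/(p^2 - 9)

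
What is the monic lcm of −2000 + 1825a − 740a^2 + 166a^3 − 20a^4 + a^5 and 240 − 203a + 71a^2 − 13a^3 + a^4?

By polynomial division,
  a^5 − 20a^4 + 166a^3 − 740a^2 + 1825a − 2000 = (a − 7)(a^4 − 13a^3 + 71a^2 − 203a + 240) + (4a^3 − 40a^2 + 164a − 320)
  a^4 − 13a^3 + 71a^2 − 203a + 240 = ((1/4)a − 3/4)(4a^3 − 40a^2 + 164a − 320) + (0)
Last nonzero remainder: 4a^3 − 40a^2 + 164a − 320. Dividing through by 4 gives the monic gcd a^3 − 10a^2 + 41a − 80.
Then lcm(f, g) = f·g / gcd(f, g); expanding and making the result monic gives the answer.

6000 − 7475a + 4045a^2 − 1238a^3 + 226a^4 − 23a^5 + a^6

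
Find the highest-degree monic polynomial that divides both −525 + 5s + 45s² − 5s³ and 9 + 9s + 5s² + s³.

By polynomial division,
  −5s³ + 45s² + 5s − 525 = (−5)(s³ + 5s² + 9s + 9) + (70s² + 50s − 480)
  s³ + 5s² + 9s + 9 = ((1/70)s + 3/49)(70s² + 50s − 480) + ((627/49)s + 1881/49)
  70s² + 50s − 480 = ((3430/627)s − 7840/627)((627/49)s + 1881/49) + (0)
Last nonzero remainder: (627/49)s + 1881/49. Dividing through by 627/49 gives the monic gcd s + 3.

3 + s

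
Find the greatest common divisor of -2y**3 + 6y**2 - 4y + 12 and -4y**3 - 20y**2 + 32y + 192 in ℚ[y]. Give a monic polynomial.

y - 3

Repeated division with remainder:
  -2y**3 + 6y**2 - 4y + 12 = (1/2)(-4y**3 - 20y**2 + 32y + 192) + (16y**2 - 20y - 84)
  -4y**3 - 20y**2 + 32y + 192 = (-(1/4)y - 25/16)(16y**2 - 20y - 84) + (-(81/4)y + 243/4)
  16y**2 - 20y - 84 = (-(64/81)y - 112/81)(-(81/4)y + 243/4) + (0)
Last nonzero remainder: -(81/4)y + 243/4. Dividing through by -81/4 gives the monic gcd y - 3.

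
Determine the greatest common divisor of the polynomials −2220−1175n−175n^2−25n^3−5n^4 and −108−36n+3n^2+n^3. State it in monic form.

By polynomial division,
  −5n^4−25n^3−175n^2−1175n−2220 = (−5n−10)(n^3+3n^2−36n−108) + (−325n^2−2075n−3300)
  n^3+3n^2−36n−108 = (−(1/325)n+44/4225)(−325n^2−2075n−3300) + (−(4148/169)n−12444/169)
  −325n^2−2075n−3300 = ((54925/4148)n+46475/1037)(−(4148/169)n−12444/169) + (0)
Last nonzero remainder: −(4148/169)n−12444/169. Dividing through by −4148/169 gives the monic gcd n+3.

3+n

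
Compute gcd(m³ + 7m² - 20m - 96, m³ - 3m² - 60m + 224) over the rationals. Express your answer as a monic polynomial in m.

Euclidean algorithm in ℚ[m]:
  m³ + 7m² - 20m - 96 = (m³ - 3m² - 60m + 224) + (10m² + 40m - 320)
  m³ - 3m² - 60m + 224 = ((1/10)m - 7/10)(10m² + 40m - 320) + (0)
Last nonzero remainder: 10m² + 40m - 320. Dividing through by 10 gives the monic gcd m² + 4m - 32.

m² + 4m - 32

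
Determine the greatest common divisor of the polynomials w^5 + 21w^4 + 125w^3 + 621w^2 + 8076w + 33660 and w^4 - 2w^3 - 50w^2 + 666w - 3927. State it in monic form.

w^3 + 5w^2 - 15w + 561

Apply the Euclidean algorithm:
  w^5 + 21w^4 + 125w^3 + 621w^2 + 8076w + 33660 = (w + 23)(w^4 - 2w^3 - 50w^2 + 666w - 3927) + (221w^3 + 1105w^2 - 3315w + 123981)
  w^4 - 2w^3 - 50w^2 + 666w - 3927 = ((1/221)w - 7/221)(221w^3 + 1105w^2 - 3315w + 123981) + (0)
Last nonzero remainder: 221w^3 + 1105w^2 - 3315w + 123981. Dividing through by 221 gives the monic gcd w^3 + 5w^2 - 15w + 561.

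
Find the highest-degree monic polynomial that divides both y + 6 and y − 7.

1

By polynomial division,
  y + 6 = (y − 7) + (13)
  y − 7 = ((1/13)y − 7/13)(13) + (0)
The last nonzero remainder is the constant 13, so the polynomials are coprime and gcd = 1.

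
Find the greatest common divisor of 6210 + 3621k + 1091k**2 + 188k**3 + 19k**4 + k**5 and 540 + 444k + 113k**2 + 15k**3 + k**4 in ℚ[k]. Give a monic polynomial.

270 + 87k + 13k**2 + k**3

Repeated division with remainder:
  k**5 + 19k**4 + 188k**3 + 1091k**2 + 3621k + 6210 = (k + 4)(k**4 + 15k**3 + 113k**2 + 444k + 540) + (15k**3 + 195k**2 + 1305k + 4050)
  k**4 + 15k**3 + 113k**2 + 444k + 540 = ((1/15)k + 2/15)(15k**3 + 195k**2 + 1305k + 4050) + (0)
Last nonzero remainder: 15k**3 + 195k**2 + 1305k + 4050. Dividing through by 15 gives the monic gcd k**3 + 13k**2 + 87k + 270.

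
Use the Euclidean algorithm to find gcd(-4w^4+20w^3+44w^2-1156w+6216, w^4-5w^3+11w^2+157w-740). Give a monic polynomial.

Apply the Euclidean algorithm:
  -4w^4+20w^3+44w^2-1156w+6216 = (-4)(w^4-5w^3+11w^2+157w-740) + (88w^2-528w+3256)
  w^4-5w^3+11w^2+157w-740 = ((1/88)w^2+(1/88)w-5/22)(88w^2-528w+3256) + (0)
Last nonzero remainder: 88w^2-528w+3256. Dividing through by 88 gives the monic gcd w^2-6w+37.

w^2-6w+37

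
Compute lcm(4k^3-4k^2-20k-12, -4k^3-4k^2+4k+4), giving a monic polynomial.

k^4-2k^3-4k^2+2k+3

Apply the Euclidean algorithm:
  4k^3-4k^2-20k-12 = (-1)(-4k^3-4k^2+4k+4) + (-8k^2-16k-8)
  -4k^3-4k^2+4k+4 = ((1/2)k-1/2)(-8k^2-16k-8) + (0)
Last nonzero remainder: -8k^2-16k-8. Dividing through by -8 gives the monic gcd k^2+2k+1.
Then lcm(f, g) = f·g / gcd(f, g); expanding and making the result monic gives the answer.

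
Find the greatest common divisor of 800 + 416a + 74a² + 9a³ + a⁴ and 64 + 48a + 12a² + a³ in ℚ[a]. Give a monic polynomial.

By polynomial division,
  a⁴ + 9a³ + 74a² + 416a + 800 = (a - 3)(a³ + 12a² + 48a + 64) + (62a² + 496a + 992)
  a³ + 12a² + 48a + 64 = ((1/62)a + 2/31)(62a² + 496a + 992) + (0)
Last nonzero remainder: 62a² + 496a + 992. Dividing through by 62 gives the monic gcd a² + 8a + 16.

16 + 8a + a²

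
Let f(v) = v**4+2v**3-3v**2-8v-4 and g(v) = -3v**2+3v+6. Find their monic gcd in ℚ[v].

By polynomial division,
  v**4+2v**3-3v**2-8v-4 = (-(1/3)v**2-v-2/3)(-3v**2+3v+6) + (0)
Last nonzero remainder: -3v**2+3v+6. Dividing through by -3 gives the monic gcd v**2-v-2.

v**2-v-2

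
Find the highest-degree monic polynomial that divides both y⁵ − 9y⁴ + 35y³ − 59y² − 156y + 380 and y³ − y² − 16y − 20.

y² − 3y − 10

Repeated division with remainder:
  y⁵ − 9y⁴ + 35y³ − 59y² − 156y + 380 = (y² − 8y + 43)(y³ − y² − 16y − 20) + (−124y² + 372y + 1240)
  y³ − y² − 16y − 20 = (−(1/124)y − 1/62)(−124y² + 372y + 1240) + (0)
Last nonzero remainder: −124y² + 372y + 1240. Dividing through by −124 gives the monic gcd y² − 3y − 10.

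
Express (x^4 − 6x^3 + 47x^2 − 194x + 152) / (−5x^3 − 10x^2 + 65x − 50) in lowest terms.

(−x^3 + 5x^2 − 42x + 152)/(5x^2 + 15x − 50)

Apply the Euclidean algorithm:
  x^4 − 6x^3 + 47x^2 − 194x + 152 = (−(1/5)x + 8/5)(−5x^3 − 10x^2 + 65x − 50) + (76x^2 − 308x + 232)
  −5x^3 − 10x^2 + 65x − 50 = (−(5/76)x − 575/1444)(76x^2 − 308x + 232) + (−(15300/361)x + 15300/361)
  76x^2 − 308x + 232 = (−(6859/3825)x + 20938/3825)(−(15300/361)x + 15300/361) + (0)
Last nonzero remainder: −(15300/361)x + 15300/361. Dividing through by −15300/361 gives the monic gcd x − 1.
Cancel x − 1 from numerator and denominator to get the reduced form.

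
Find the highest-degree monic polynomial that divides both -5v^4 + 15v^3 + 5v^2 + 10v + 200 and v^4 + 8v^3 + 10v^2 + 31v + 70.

v^3 + v^2 + 3v + 10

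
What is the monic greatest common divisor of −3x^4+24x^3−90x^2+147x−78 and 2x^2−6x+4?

x^2−3x+2

Apply the Euclidean algorithm:
  −3x^4+24x^3−90x^2+147x−78 = (−(3/2)x^2+(15/2)x−39/2)(2x^2−6x+4) + (0)
Last nonzero remainder: 2x^2−6x+4. Dividing through by 2 gives the monic gcd x^2−3x+2.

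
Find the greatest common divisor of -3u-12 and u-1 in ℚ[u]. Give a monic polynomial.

1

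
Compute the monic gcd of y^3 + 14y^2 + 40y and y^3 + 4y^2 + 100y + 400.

Repeated division with remainder:
  y^3 + 14y^2 + 40y = (y^3 + 4y^2 + 100y + 400) + (10y^2 − 60y − 400)
  y^3 + 4y^2 + 100y + 400 = ((1/10)y + 1)(10y^2 − 60y − 400) + (200y + 800)
  10y^2 − 60y − 400 = ((1/20)y − 1/2)(200y + 800) + (0)
Last nonzero remainder: 200y + 800. Dividing through by 200 gives the monic gcd y + 4.

y + 4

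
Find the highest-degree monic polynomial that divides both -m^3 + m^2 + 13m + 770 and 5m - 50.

m - 10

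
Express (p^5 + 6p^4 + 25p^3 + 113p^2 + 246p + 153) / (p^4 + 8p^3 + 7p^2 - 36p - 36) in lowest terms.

(p^3 + 2p^2 + 14p + 51)/(p^2 + 4p - 12)

Apply the Euclidean algorithm:
  p^5 + 6p^4 + 25p^3 + 113p^2 + 246p + 153 = (p - 2)(p^4 + 8p^3 + 7p^2 - 36p - 36) + (34p^3 + 163p^2 + 210p + 81)
  p^4 + 8p^3 + 7p^2 - 36p - 36 = ((1/34)p + 109/1156)(34p^3 + 163p^2 + 210p + 81) + (-(16815/1156)p^2 - (16815/289)p - 50445/1156)
  34p^3 + 163p^2 + 210p + 81 = (-(39304/16815)p - 10404/5605)(-(16815/1156)p^2 - (16815/289)p - 50445/1156) + (0)
Last nonzero remainder: -(16815/1156)p^2 - (16815/289)p - 50445/1156. Dividing through by -16815/1156 gives the monic gcd p^2 + 4p + 3.
Cancel p^2 + 4p + 3 from numerator and denominator to get the reduced form.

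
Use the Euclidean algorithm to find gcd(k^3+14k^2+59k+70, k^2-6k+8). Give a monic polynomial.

1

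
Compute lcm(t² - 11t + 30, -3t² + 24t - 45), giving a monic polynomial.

Repeated division with remainder:
  t² - 11t + 30 = (-1/3)(-3t² + 24t - 45) + (-3t + 15)
  -3t² + 24t - 45 = (t - 3)(-3t + 15) + (0)
Last nonzero remainder: -3t + 15. Dividing through by -3 gives the monic gcd t - 5.
Then lcm(f, g) = f·g / gcd(f, g); expanding and making the result monic gives the answer.

t³ - 14t² + 63t - 90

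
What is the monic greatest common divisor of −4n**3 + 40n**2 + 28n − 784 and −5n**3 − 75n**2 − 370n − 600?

n + 4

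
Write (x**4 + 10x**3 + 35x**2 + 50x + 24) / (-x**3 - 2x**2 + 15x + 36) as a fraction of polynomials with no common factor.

(-x**3 - 7x**2 - 14x - 8)/(x**2 - x - 12)

By polynomial division,
  x**4 + 10x**3 + 35x**2 + 50x + 24 = (-x - 8)(-x**3 - 2x**2 + 15x + 36) + (34x**2 + 206x + 312)
  -x**3 - 2x**2 + 15x + 36 = (-(1/34)x + 69/578)(34x**2 + 206x + 312) + (-(120/289)x - 360/289)
  34x**2 + 206x + 312 = (-(4913/60)x - 3757/15)(-(120/289)x - 360/289) + (0)
Last nonzero remainder: -(120/289)x - 360/289. Dividing through by -120/289 gives the monic gcd x + 3.
Cancel x + 3 from numerator and denominator to get the reduced form.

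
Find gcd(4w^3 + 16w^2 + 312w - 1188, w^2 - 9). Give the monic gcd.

w - 3

Repeated division with remainder:
  4w^3 + 16w^2 + 312w - 1188 = (4w + 16)(w^2 - 9) + (348w - 1044)
  w^2 - 9 = ((1/348)w + 1/116)(348w - 1044) + (0)
Last nonzero remainder: 348w - 1044. Dividing through by 348 gives the monic gcd w - 3.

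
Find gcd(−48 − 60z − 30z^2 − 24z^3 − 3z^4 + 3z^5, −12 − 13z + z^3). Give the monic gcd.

−4 − 3z + z^2

By polynomial division,
  3z^5 − 3z^4 − 24z^3 − 30z^2 − 60z − 48 = (3z^2 − 3z + 15)(z^3 − 13z − 12) + (−33z^2 + 99z + 132)
  z^3 − 13z − 12 = (−(1/33)z − 1/11)(−33z^2 + 99z + 132) + (0)
Last nonzero remainder: −33z^2 + 99z + 132. Dividing through by −33 gives the monic gcd z^2 − 3z − 4.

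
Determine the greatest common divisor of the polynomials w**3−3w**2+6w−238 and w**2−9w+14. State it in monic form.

Repeated division with remainder:
  w**3−3w**2+6w−238 = (w+6)(w**2−9w+14) + (46w−322)
  w**2−9w+14 = ((1/46)w−1/23)(46w−322) + (0)
Last nonzero remainder: 46w−322. Dividing through by 46 gives the monic gcd w−7.

w−7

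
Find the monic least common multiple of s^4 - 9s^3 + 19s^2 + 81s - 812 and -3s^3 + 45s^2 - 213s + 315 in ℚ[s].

Apply the Euclidean algorithm:
  s^4 - 9s^3 + 19s^2 + 81s - 812 = (-(1/3)s - 2)(-3s^3 + 45s^2 - 213s + 315) + (38s^2 - 240s - 182)
  -3s^3 + 45s^2 - 213s + 315 = (-(3/38)s + 495/722)(38s^2 - 240s - 182) + (-(22680/361)s + 158760/361)
  38s^2 - 240s - 182 = (-(6859/11340)s - 4693/11340)(-(22680/361)s + 158760/361) + (0)
Last nonzero remainder: -(22680/361)s + 158760/361. Dividing through by -22680/361 gives the monic gcd s - 7.
Then lcm(f, g) = f·g / gcd(f, g); expanding and making the result monic gives the answer.

s^6 - 17s^5 + 106s^4 - 206s^3 - 1175s^2 + 7711s - 12180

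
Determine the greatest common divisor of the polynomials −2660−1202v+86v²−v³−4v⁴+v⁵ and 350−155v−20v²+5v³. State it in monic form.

Euclidean algorithm in ℚ[v]:
  v⁵−4v⁴−v³+86v²−1202v−2660 = ((1/5)v²+6)(5v³−20v²−155v+350) + (136v²−272v−4760)
  5v³−20v²−155v+350 = ((5/136)v−5/68)(136v²−272v−4760) + (0)
Last nonzero remainder: 136v²−272v−4760. Dividing through by 136 gives the monic gcd v²−2v−35.

−35−2v+v²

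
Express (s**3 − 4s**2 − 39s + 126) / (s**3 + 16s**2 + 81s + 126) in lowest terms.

Apply the Euclidean algorithm:
  s**3 − 4s**2 − 39s + 126 = (s**3 + 16s**2 + 81s + 126) + (−20s**2 − 120s)
  s**3 + 16s**2 + 81s + 126 = (−(1/20)s − 1/2)(−20s**2 − 120s) + (21s + 126)
  −20s**2 − 120s = (−(20/21)s)(21s + 126) + (0)
Last nonzero remainder: 21s + 126. Dividing through by 21 gives the monic gcd s + 6.
Cancel s + 6 from numerator and denominator to get the reduced form.

(s**2 − 10s + 21)/(s**2 + 10s + 21)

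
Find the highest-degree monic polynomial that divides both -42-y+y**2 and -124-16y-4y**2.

1

Euclidean algorithm in ℚ[y]:
  y**2-y-42 = (-1/4)(-4y**2-16y-124) + (-5y-73)
  -4y**2-16y-124 = ((4/5)y-212/25)(-5y-73) + (-18576/25)
  -5y-73 = ((125/18576)y+1825/18576)(-18576/25) + (0)
The last nonzero remainder is the constant -18576/25, so the polynomials are coprime and gcd = 1.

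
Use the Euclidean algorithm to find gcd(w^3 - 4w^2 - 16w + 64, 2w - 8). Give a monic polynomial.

w - 4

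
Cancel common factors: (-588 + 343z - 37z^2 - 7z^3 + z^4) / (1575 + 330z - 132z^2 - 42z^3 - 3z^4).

(-28 + 11z - z^2)/(75 + 30z + 3z^2)

Apply the Euclidean algorithm:
  z^4 - 7z^3 - 37z^2 + 343z - 588 = (-1/3)(-3z^4 - 42z^3 - 132z^2 + 330z + 1575) + (-21z^3 - 81z^2 + 453z - 63)
  -3z^4 - 42z^3 - 132z^2 + 330z + 1575 = ((1/7)z + 71/49)(-21z^3 - 81z^2 + 453z - 63) + (-(3888/49)z^2 - (15552/49)z + 11664/7)
  -21z^3 - 81z^2 + 453z - 63 = ((343/1296)z - 49/1296)(-(3888/49)z^2 - (15552/49)z + 11664/7) + (0)
Last nonzero remainder: -(3888/49)z^2 - (15552/49)z + 11664/7. Dividing through by -3888/49 gives the monic gcd z^2 + 4z - 21.
Cancel z^2 + 4z - 21 from numerator and denominator to get the reduced form.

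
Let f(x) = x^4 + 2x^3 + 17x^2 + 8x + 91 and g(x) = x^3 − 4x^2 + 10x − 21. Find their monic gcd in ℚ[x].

x^2 − x + 7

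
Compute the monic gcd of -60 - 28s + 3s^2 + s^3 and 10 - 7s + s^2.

-5 + s

Repeated division with remainder:
  s^3 + 3s^2 - 28s - 60 = (s + 10)(s^2 - 7s + 10) + (32s - 160)
  s^2 - 7s + 10 = ((1/32)s - 1/16)(32s - 160) + (0)
Last nonzero remainder: 32s - 160. Dividing through by 32 gives the monic gcd s - 5.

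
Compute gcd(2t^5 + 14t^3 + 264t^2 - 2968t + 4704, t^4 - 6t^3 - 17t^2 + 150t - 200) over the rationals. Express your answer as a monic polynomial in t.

By polynomial division,
  2t^5 + 14t^3 + 264t^2 - 2968t + 4704 = (2t + 12)(t^4 - 6t^3 - 17t^2 + 150t - 200) + (120t^3 + 168t^2 - 4368t + 7104)
  t^4 - 6t^3 - 17t^2 + 150t - 200 = ((1/120)t - 37/600)(120t^3 + 168t^2 - 4368t + 7104) + ((744/25)t^2 - (4464/25)t + 5952/25)
  120t^3 + 168t^2 - 4368t + 7104 = ((125/31)t + 925/31)((744/25)t^2 - (4464/25)t + 5952/25) + (0)
Last nonzero remainder: (744/25)t^2 - (4464/25)t + 5952/25. Dividing through by 744/25 gives the monic gcd t^2 - 6t + 8.

t^2 - 6t + 8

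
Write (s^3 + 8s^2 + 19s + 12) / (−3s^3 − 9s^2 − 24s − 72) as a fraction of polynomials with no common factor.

By polynomial division,
  s^3 + 8s^2 + 19s + 12 = (−1/3)(−3s^3 − 9s^2 − 24s − 72) + (5s^2 + 11s − 12)
  −3s^3 − 9s^2 − 24s − 72 = (−(3/5)s − 12/25)(5s^2 + 11s − 12) + (−(648/25)s − 1944/25)
  5s^2 + 11s − 12 = (−(125/648)s + 25/162)(−(648/25)s − 1944/25) + (0)
Last nonzero remainder: −(648/25)s − 1944/25. Dividing through by −648/25 gives the monic gcd s + 3.
Cancel s + 3 from numerator and denominator to get the reduced form.

(−s^2 − 5s − 4)/(3s^2 + 24)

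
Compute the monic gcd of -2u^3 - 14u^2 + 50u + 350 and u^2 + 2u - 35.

u^2 + 2u - 35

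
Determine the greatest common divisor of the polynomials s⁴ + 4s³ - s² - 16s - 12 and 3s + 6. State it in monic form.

s + 2

Euclidean algorithm in ℚ[s]:
  s⁴ + 4s³ - s² - 16s - 12 = ((1/3)s³ + (2/3)s² - (5/3)s - 2)(3s + 6) + (0)
Last nonzero remainder: 3s + 6. Dividing through by 3 gives the monic gcd s + 2.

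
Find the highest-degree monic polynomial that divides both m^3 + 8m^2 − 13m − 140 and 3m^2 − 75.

m + 5

Euclidean algorithm in ℚ[m]:
  m^3 + 8m^2 − 13m − 140 = ((1/3)m + 8/3)(3m^2 − 75) + (12m + 60)
  3m^2 − 75 = ((1/4)m − 5/4)(12m + 60) + (0)
Last nonzero remainder: 12m + 60. Dividing through by 12 gives the monic gcd m + 5.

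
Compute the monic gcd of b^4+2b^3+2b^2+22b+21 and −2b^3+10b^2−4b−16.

b+1

By polynomial division,
  b^4+2b^3+2b^2+22b+21 = (−(1/2)b−7/2)(−2b^3+10b^2−4b−16) + (35b^2−35)
  −2b^3+10b^2−4b−16 = (−(2/35)b+2/7)(35b^2−35) + (−6b−6)
  35b^2−35 = (−(35/6)b+35/6)(−6b−6) + (0)
Last nonzero remainder: −6b−6. Dividing through by −6 gives the monic gcd b+1.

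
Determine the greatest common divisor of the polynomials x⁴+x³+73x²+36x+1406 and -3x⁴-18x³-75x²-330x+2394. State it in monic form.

x²+2x+38

Repeated division with remainder:
  x⁴+x³+73x²+36x+1406 = (-1/3)(-3x⁴-18x³-75x²-330x+2394) + (-5x³+48x²-74x+2204)
  -3x⁴-18x³-75x²-330x+2394 = ((3/5)x+234/25)(-5x³+48x²-74x+2204) + (-(11997/25)x²-(23994/25)x-455886/25)
  -5x³+48x²-74x+2204 = ((125/11997)x-1450/11997)(-(11997/25)x²-(23994/25)x-455886/25) + (0)
Last nonzero remainder: -(11997/25)x²-(23994/25)x-455886/25. Dividing through by -11997/25 gives the monic gcd x²+2x+38.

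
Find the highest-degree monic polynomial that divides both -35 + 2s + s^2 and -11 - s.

1

By polynomial division,
  s^2 + 2s - 35 = (-s + 9)(-s - 11) + (64)
  -s - 11 = (-(1/64)s - 11/64)(64) + (0)
The last nonzero remainder is the constant 64, so the polynomials are coprime and gcd = 1.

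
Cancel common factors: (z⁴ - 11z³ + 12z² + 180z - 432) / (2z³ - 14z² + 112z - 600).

(z³ - 5z² - 18z + 72)/(2z² - 2z + 100)

By polynomial division,
  z⁴ - 11z³ + 12z² + 180z - 432 = ((1/2)z - 2)(2z³ - 14z² + 112z - 600) + (-72z² + 704z - 1632)
  2z³ - 14z² + 112z - 600 = (-(1/36)z - 25/324)(-72z² + 704z - 1632) + ((9800/81)z - 19600/27)
  -72z² + 704z - 1632 = (-(729/1225)z + 2754/1225)((9800/81)z - 19600/27) + (0)
Last nonzero remainder: (9800/81)z - 19600/27. Dividing through by 9800/81 gives the monic gcd z - 6.
Cancel z - 6 from numerator and denominator to get the reduced form.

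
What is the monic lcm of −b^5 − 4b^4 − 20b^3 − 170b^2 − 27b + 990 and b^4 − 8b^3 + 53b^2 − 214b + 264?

Euclidean algorithm in ℚ[b]:
  −b^5 − 4b^4 − 20b^3 − 170b^2 − 27b + 990 = (−b − 12)(b^4 − 8b^3 + 53b^2 − 214b + 264) + (−63b^3 + 252b^2 − 2331b + 4158)
  b^4 − 8b^3 + 53b^2 − 214b + 264 = (−(1/63)b + 4/63)(−63b^3 + 252b^2 − 2331b + 4158) + (0)
Last nonzero remainder: −63b^3 + 252b^2 − 2331b + 4158. Dividing through by −63 gives the monic gcd b^3 − 4b^2 + 37b − 66.
Then lcm(f, g) = f·g / gcd(f, g); expanding and making the result monic gives the answer.

b^6 + 4b^4 + 90b^3 − 653b^2 − 1098b + 3960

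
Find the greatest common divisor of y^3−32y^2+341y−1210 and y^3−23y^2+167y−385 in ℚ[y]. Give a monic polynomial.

Euclidean algorithm in ℚ[y]:
  y^3−32y^2+341y−1210 = (y^3−23y^2+167y−385) + (−9y^2+174y−825)
  y^3−23y^2+167y−385 = (−(1/9)y+11/27)(−9y^2+174y−825) + ((40/9)y−440/9)
  −9y^2+174y−825 = (−(81/40)y+135/8)((40/9)y−440/9) + (0)
Last nonzero remainder: (40/9)y−440/9. Dividing through by 40/9 gives the monic gcd y−11.

y−11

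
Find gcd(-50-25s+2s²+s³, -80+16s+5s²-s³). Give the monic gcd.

-5+s

Repeated division with remainder:
  s³+2s²-25s-50 = (-1)(-s³+5s²+16s-80) + (7s²-9s-130)
  -s³+5s²+16s-80 = (-(1/7)s+26/49)(7s²-9s-130) + ((108/49)s-540/49)
  7s²-9s-130 = ((343/108)s+637/54)((108/49)s-540/49) + (0)
Last nonzero remainder: (108/49)s-540/49. Dividing through by 108/49 gives the monic gcd s-5.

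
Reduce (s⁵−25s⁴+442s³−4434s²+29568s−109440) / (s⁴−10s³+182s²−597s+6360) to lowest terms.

(s³−16s²+178s−912)/(s²−s+53)

By polynomial division,
  s⁵−25s⁴+442s³−4434s²+29568s−109440 = (s−15)(s⁴−10s³+182s²−597s+6360) + (110s³−1107s²+14253s−14040)
  s⁴−10s³+182s²−597s+6360 = ((1/110)s+7/12100)(110s³−1107s²+14253s−14040) + ((642119/12100)s²−(5779071/12100)s+3852714/605)
  110s³−1107s²+14253s−14040 = ((1331000/642119)s−1415700/642119)((642119/12100)s²−(5779071/12100)s+3852714/605) + (0)
Last nonzero remainder: (642119/12100)s²−(5779071/12100)s+3852714/605. Dividing through by 642119/12100 gives the monic gcd s²−9s+120.
Cancel s²−9s+120 from numerator and denominator to get the reduced form.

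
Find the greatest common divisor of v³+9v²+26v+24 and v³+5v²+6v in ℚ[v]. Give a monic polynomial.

v²+5v+6

Apply the Euclidean algorithm:
  v³+9v²+26v+24 = (v³+5v²+6v) + (4v²+20v+24)
  v³+5v²+6v = ((1/4)v)(4v²+20v+24) + (0)
Last nonzero remainder: 4v²+20v+24. Dividing through by 4 gives the monic gcd v²+5v+6.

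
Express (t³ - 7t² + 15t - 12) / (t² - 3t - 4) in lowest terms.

(t² - 3t + 3)/(t + 1)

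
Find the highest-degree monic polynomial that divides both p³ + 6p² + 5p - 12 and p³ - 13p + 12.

p² + 3p - 4

Repeated division with remainder:
  p³ + 6p² + 5p - 12 = (p³ - 13p + 12) + (6p² + 18p - 24)
  p³ - 13p + 12 = ((1/6)p - 1/2)(6p² + 18p - 24) + (0)
Last nonzero remainder: 6p² + 18p - 24. Dividing through by 6 gives the monic gcd p² + 3p - 4.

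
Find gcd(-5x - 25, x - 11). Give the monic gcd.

Repeated division with remainder:
  -5x - 25 = (-5)(x - 11) + (-80)
  x - 11 = (-(1/80)x + 11/80)(-80) + (0)
The last nonzero remainder is the constant -80, so the polynomials are coprime and gcd = 1.

1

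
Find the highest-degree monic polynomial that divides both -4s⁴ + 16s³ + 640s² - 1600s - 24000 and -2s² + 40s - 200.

Apply the Euclidean algorithm:
  -4s⁴ + 16s³ + 640s² - 1600s - 24000 = (2s² + 32s + 120)(-2s² + 40s - 200) + (0)
Last nonzero remainder: -2s² + 40s - 200. Dividing through by -2 gives the monic gcd s² - 20s + 100.

s² - 20s + 100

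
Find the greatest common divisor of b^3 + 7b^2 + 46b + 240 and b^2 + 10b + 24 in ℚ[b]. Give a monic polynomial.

Repeated division with remainder:
  b^3 + 7b^2 + 46b + 240 = (b - 3)(b^2 + 10b + 24) + (52b + 312)
  b^2 + 10b + 24 = ((1/52)b + 1/13)(52b + 312) + (0)
Last nonzero remainder: 52b + 312. Dividing through by 52 gives the monic gcd b + 6.

b + 6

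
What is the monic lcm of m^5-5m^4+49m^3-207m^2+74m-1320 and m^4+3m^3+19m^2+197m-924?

By polynomial division,
  m^5-5m^4+49m^3-207m^2+74m-1320 = (m-8)(m^4+3m^3+19m^2+197m-924) + (54m^3-252m^2+2574m-8712)
  m^4+3m^3+19m^2+197m-924 = ((1/54)m+23/162)(54m^3-252m^2+2574m-8712) + ((64/9)m^2-(64/9)m+2816/9)
  54m^3-252m^2+2574m-8712 = ((243/32)m-891/32)((64/9)m^2-(64/9)m+2816/9) + (0)
Last nonzero remainder: (64/9)m^2-(64/9)m+2816/9. Dividing through by 64/9 gives the monic gcd m^2-m+44.
Then lcm(f, g) = f·g / gcd(f, g); expanding and making the result monic gives the answer.

m^7-m^6+8m^5+94m^4-1783m^3+3323m^2-6834m+27720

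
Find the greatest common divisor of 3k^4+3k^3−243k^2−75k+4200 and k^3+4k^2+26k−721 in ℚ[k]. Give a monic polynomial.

By polynomial division,
  3k^4+3k^3−243k^2−75k+4200 = (3k−9)(k^3+4k^2+26k−721) + (−285k^2+2322k−2289)
  k^3+4k^2+26k−721 = (−(1/285)k−1154/27075)(−285k^2+2322k−2289) + ((1055361/9025)k−7387527/9025)
  −285k^2+2322k−2289 = (−(857375/351787)k+983725/351787)((1055361/9025)k−7387527/9025) + (0)
Last nonzero remainder: (1055361/9025)k−7387527/9025. Dividing through by 1055361/9025 gives the monic gcd k−7.

k−7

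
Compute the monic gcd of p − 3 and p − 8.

1

By polynomial division,
  p − 3 = (p − 8) + (5)
  p − 8 = ((1/5)p − 8/5)(5) + (0)
The last nonzero remainder is the constant 5, so the polynomials are coprime and gcd = 1.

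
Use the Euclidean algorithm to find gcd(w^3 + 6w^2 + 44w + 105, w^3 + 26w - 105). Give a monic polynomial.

w^2 + 3w + 35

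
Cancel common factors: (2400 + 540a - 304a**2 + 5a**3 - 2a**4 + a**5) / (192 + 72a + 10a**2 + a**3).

(50 + 5a - 8a**2 + a**3)/(4 + a)

By polynomial division,
  a**5 - 2a**4 + 5a**3 - 304a**2 + 540a + 2400 = (a**2 - 12a + 53)(a**3 + 10a**2 + 72a + 192) + (-162a**2 - 972a - 7776)
  a**3 + 10a**2 + 72a + 192 = (-(1/162)a - 2/81)(-162a**2 - 972a - 7776) + (0)
Last nonzero remainder: -162a**2 - 972a - 7776. Dividing through by -162 gives the monic gcd a**2 + 6a + 48.
Cancel a**2 + 6a + 48 from numerator and denominator to get the reduced form.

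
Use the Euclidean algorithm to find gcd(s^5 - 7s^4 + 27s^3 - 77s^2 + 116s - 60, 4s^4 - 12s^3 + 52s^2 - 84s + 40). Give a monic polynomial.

s^3 - 2s^2 + 11s - 10

By polynomial division,
  s^5 - 7s^4 + 27s^3 - 77s^2 + 116s - 60 = ((1/4)s - 1)(4s^4 - 12s^3 + 52s^2 - 84s + 40) + (2s^3 - 4s^2 + 22s - 20)
  4s^4 - 12s^3 + 52s^2 - 84s + 40 = (2s - 2)(2s^3 - 4s^2 + 22s - 20) + (0)
Last nonzero remainder: 2s^3 - 4s^2 + 22s - 20. Dividing through by 2 gives the monic gcd s^3 - 2s^2 + 11s - 10.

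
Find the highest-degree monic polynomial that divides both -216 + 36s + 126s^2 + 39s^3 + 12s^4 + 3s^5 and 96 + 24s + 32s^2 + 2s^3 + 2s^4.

Repeated division with remainder:
  3s^5 + 12s^4 + 39s^3 + 126s^2 + 36s - 216 = ((3/2)s + 9/2)(2s^4 + 2s^3 + 32s^2 + 24s + 96) + (-18s^3 - 54s^2 - 216s - 648)
  2s^4 + 2s^3 + 32s^2 + 24s + 96 = (-(1/9)s + 2/9)(-18s^3 - 54s^2 - 216s - 648) + (20s^2 + 240)
  -18s^3 - 54s^2 - 216s - 648 = (-(9/10)s - 27/10)(20s^2 + 240) + (0)
Last nonzero remainder: 20s^2 + 240. Dividing through by 20 gives the monic gcd s^2 + 12.

12 + s^2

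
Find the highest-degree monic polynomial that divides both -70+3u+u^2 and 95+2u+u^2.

By polynomial division,
  u^2+3u-70 = (u^2+2u+95) + (u-165)
  u^2+2u+95 = (u+167)(u-165) + (27650)
  u-165 = ((1/27650)u-33/5530)(27650) + (0)
The last nonzero remainder is the constant 27650, so the polynomials are coprime and gcd = 1.

1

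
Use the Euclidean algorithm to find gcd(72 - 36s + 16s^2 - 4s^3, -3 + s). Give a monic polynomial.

By polynomial division,
  -4s^3 + 16s^2 - 36s + 72 = (-4s^2 + 4s - 24)(s - 3) + (0)
The last nonzero remainder s - 3 is already monic.

-3 + s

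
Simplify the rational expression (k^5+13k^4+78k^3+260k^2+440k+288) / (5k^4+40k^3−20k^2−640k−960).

(k^3+7k^2+28k+36)/(5k^2+10k−120)

Apply the Euclidean algorithm:
  k^5+13k^4+78k^3+260k^2+440k+288 = ((1/5)k+1)(5k^4+40k^3−20k^2−640k−960) + (42k^3+408k^2+1272k+1248)
  5k^4+40k^3−20k^2−640k−960 = ((5/42)k−10/49)(42k^3+408k^2+1272k+1248) + (−(4320/49)k^2−(25920/49)k−34560/49)
  42k^3+408k^2+1272k+1248 = (−(343/720)k−637/360)(−(4320/49)k^2−(25920/49)k−34560/49) + (0)
Last nonzero remainder: −(4320/49)k^2−(25920/49)k−34560/49. Dividing through by −4320/49 gives the monic gcd k^2+6k+8.
Cancel k^2+6k+8 from numerator and denominator to get the reduced form.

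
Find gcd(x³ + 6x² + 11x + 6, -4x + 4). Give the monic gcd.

Repeated division with remainder:
  x³ + 6x² + 11x + 6 = (-(1/4)x² - (7/4)x - 9/2)(-4x + 4) + (24)
  -4x + 4 = (-(1/6)x + 1/6)(24) + (0)
The last nonzero remainder is the constant 24, so the polynomials are coprime and gcd = 1.

1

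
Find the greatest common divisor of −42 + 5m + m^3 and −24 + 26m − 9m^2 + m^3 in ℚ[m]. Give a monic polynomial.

Repeated division with remainder:
  m^3 + 5m − 42 = (m^3 − 9m^2 + 26m − 24) + (9m^2 − 21m − 18)
  m^3 − 9m^2 + 26m − 24 = ((1/9)m − 20/27)(9m^2 − 21m − 18) + ((112/9)m − 112/3)
  9m^2 − 21m − 18 = ((81/112)m + 27/56)((112/9)m − 112/3) + (0)
Last nonzero remainder: (112/9)m − 112/3. Dividing through by 112/9 gives the monic gcd m − 3.

−3 + m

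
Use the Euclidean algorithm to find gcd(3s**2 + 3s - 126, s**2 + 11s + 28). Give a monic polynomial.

s + 7

Repeated division with remainder:
  3s**2 + 3s - 126 = (3)(s**2 + 11s + 28) + (-30s - 210)
  s**2 + 11s + 28 = (-(1/30)s - 2/15)(-30s - 210) + (0)
Last nonzero remainder: -30s - 210. Dividing through by -30 gives the monic gcd s + 7.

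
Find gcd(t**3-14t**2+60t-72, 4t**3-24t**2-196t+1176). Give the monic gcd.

t-6

Repeated division with remainder:
  t**3-14t**2+60t-72 = (1/4)(4t**3-24t**2-196t+1176) + (-8t**2+109t-366)
  4t**3-24t**2-196t+1176 = (-(1/2)t-61/16)(-8t**2+109t-366) + ((585/16)t-1755/8)
  -8t**2+109t-366 = (-(128/585)t+976/585)((585/16)t-1755/8) + (0)
Last nonzero remainder: (585/16)t-1755/8. Dividing through by 585/16 gives the monic gcd t-6.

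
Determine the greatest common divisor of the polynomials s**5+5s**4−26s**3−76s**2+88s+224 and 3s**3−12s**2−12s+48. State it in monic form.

s**3−4s**2−4s+16

By polynomial division,
  s**5+5s**4−26s**3−76s**2+88s+224 = ((1/3)s**2+3s+14/3)(3s**3−12s**2−12s+48) + (0)
Last nonzero remainder: 3s**3−12s**2−12s+48. Dividing through by 3 gives the monic gcd s**3−4s**2−4s+16.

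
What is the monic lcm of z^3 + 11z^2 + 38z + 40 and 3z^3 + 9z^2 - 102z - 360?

z^4 + 5z^3 - 28z^2 - 188z - 240

Euclidean algorithm in ℚ[z]:
  z^3 + 11z^2 + 38z + 40 = (1/3)(3z^3 + 9z^2 - 102z - 360) + (8z^2 + 72z + 160)
  3z^3 + 9z^2 - 102z - 360 = ((3/8)z - 9/4)(8z^2 + 72z + 160) + (0)
Last nonzero remainder: 8z^2 + 72z + 160. Dividing through by 8 gives the monic gcd z^2 + 9z + 20.
Then lcm(f, g) = f·g / gcd(f, g); expanding and making the result monic gives the answer.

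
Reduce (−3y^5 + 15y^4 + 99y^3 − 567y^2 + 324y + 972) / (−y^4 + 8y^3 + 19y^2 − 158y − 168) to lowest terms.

(3y^3 − 81y + 162)/(y^2 − 3y − 28)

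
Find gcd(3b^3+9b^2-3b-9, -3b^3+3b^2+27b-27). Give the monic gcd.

b^2+2b-3

Apply the Euclidean algorithm:
  3b^3+9b^2-3b-9 = (-1)(-3b^3+3b^2+27b-27) + (12b^2+24b-36)
  -3b^3+3b^2+27b-27 = (-(1/4)b+3/4)(12b^2+24b-36) + (0)
Last nonzero remainder: 12b^2+24b-36. Dividing through by 12 gives the monic gcd b^2+2b-3.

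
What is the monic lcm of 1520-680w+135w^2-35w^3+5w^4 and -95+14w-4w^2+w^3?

By polynomial division,
  5w^4-35w^3+135w^2-680w+1520 = (5w-15)(w^3-4w^2+14w-95) + (5w^2+5w+95)
  w^3-4w^2+14w-95 = ((1/5)w-1)(5w^2+5w+95) + (0)
Last nonzero remainder: 5w^2+5w+95. Dividing through by 5 gives the monic gcd w^2+w+19.
Then lcm(f, g) = f·g / gcd(f, g); expanding and making the result monic gives the answer.

-1520+984w-271w^2+62w^3-12w^4+w^5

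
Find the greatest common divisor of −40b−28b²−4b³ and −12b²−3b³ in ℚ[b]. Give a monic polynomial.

b

By polynomial division,
  −4b³−28b²−40b = (4/3)(−3b³−12b²) + (−12b²−40b)
  −3b³−12b² = ((1/4)b+1/6)(−12b²−40b) + ((20/3)b)
  −12b²−40b = (−(9/5)b−6)((20/3)b) + (0)
Last nonzero remainder: (20/3)b. Dividing through by 20/3 gives the monic gcd b.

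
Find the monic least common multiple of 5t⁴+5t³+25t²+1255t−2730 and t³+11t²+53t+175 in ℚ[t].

Repeated division with remainder:
  5t⁴+5t³+25t²+1255t−2730 = (5t−50)(t³+11t²+53t+175) + (310t²+3030t+6020)
  t³+11t²+53t+175 = ((1/310)t+19/4805)(310t²+3030t+6020) + ((20757/961)t+145299/961)
  310t²+3030t+6020 = ((297910/20757)t+826460/20757)((20757/961)t+145299/961) + (0)
Last nonzero remainder: (20757/961)t+145299/961. Dividing through by 20757/961 gives the monic gcd t+7.
Then lcm(f, g) = f·g / gcd(f, g); expanding and making the result monic gives the answer.

t⁶+5t⁵+34t⁴+296t³+583t²+4091t−13650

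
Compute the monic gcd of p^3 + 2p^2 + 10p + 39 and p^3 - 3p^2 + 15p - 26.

p^2 - p + 13

By polynomial division,
  p^3 + 2p^2 + 10p + 39 = (p^3 - 3p^2 + 15p - 26) + (5p^2 - 5p + 65)
  p^3 - 3p^2 + 15p - 26 = ((1/5)p - 2/5)(5p^2 - 5p + 65) + (0)
Last nonzero remainder: 5p^2 - 5p + 65. Dividing through by 5 gives the monic gcd p^2 - p + 13.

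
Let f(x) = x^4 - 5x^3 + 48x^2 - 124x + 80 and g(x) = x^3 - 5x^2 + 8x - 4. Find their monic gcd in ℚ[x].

x^2 - 3x + 2

Euclidean algorithm in ℚ[x]:
  x^4 - 5x^3 + 48x^2 - 124x + 80 = (x)(x^3 - 5x^2 + 8x - 4) + (40x^2 - 120x + 80)
  x^3 - 5x^2 + 8x - 4 = ((1/40)x - 1/20)(40x^2 - 120x + 80) + (0)
Last nonzero remainder: 40x^2 - 120x + 80. Dividing through by 40 gives the monic gcd x^2 - 3x + 2.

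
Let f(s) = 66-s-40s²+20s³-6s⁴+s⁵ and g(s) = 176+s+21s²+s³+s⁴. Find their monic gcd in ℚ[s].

Repeated division with remainder:
  s⁵-6s⁴+20s³-40s²-s+66 = (s-7)(s⁴+s³+21s²+s+176) + (6s³+106s²-170s+1298)
  s⁴+s³+21s²+s+176 = ((1/6)s-25/9)(6s³+106s²-170s+1298) + ((3094/9)s²-(6188/9)s+34034/9)
  6s³+106s²-170s+1298 = ((27/1547)s+531/1547)((3094/9)s²-(6188/9)s+34034/9) + (0)
Last nonzero remainder: (3094/9)s²-(6188/9)s+34034/9. Dividing through by 3094/9 gives the monic gcd s²-2s+11.

11-2s+s²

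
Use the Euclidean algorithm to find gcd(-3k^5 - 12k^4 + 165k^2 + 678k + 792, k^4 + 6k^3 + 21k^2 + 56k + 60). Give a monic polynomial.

k^2 + 5k + 6

Repeated division with remainder:
  -3k^5 - 12k^4 + 165k^2 + 678k + 792 = (-3k + 6)(k^4 + 6k^3 + 21k^2 + 56k + 60) + (27k^3 + 207k^2 + 522k + 432)
  k^4 + 6k^3 + 21k^2 + 56k + 60 = ((1/27)k - 5/81)(27k^3 + 207k^2 + 522k + 432) + ((130/9)k^2 + (650/9)k + 260/3)
  27k^3 + 207k^2 + 522k + 432 = ((243/130)k + 324/65)((130/9)k^2 + (650/9)k + 260/3) + (0)
Last nonzero remainder: (130/9)k^2 + (650/9)k + 260/3. Dividing through by 130/9 gives the monic gcd k^2 + 5k + 6.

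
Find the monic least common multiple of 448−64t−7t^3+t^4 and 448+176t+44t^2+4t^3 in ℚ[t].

3136−64t^2−49t^3+t^5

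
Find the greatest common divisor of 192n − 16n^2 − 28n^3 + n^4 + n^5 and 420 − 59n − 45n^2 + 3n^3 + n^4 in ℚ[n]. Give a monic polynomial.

−12 + n + n^2

Apply the Euclidean algorithm:
  n^5 + n^4 − 28n^3 − 16n^2 + 192n = (n − 2)(n^4 + 3n^3 − 45n^2 − 59n + 420) + (23n^3 − 47n^2 − 346n + 840)
  n^4 + 3n^3 − 45n^2 − 59n + 420 = ((1/23)n + 116/529)(23n^3 − 47n^2 − 346n + 840) + (−(10395/529)n^2 − (10395/529)n + 124740/529)
  23n^3 − 47n^2 − 346n + 840 = (−(12167/10395)n + 1058/297)(−(10395/529)n^2 − (10395/529)n + 124740/529) + (0)
Last nonzero remainder: −(10395/529)n^2 − (10395/529)n + 124740/529. Dividing through by −10395/529 gives the monic gcd n^2 + n − 12.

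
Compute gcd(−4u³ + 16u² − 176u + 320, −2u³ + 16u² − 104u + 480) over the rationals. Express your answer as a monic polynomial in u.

u² − 2u + 40

By polynomial division,
  −4u³ + 16u² − 176u + 320 = (2)(−2u³ + 16u² − 104u + 480) + (−16u² + 32u − 640)
  −2u³ + 16u² − 104u + 480 = ((1/8)u − 3/4)(−16u² + 32u − 640) + (0)
Last nonzero remainder: −16u² + 32u − 640. Dividing through by −16 gives the monic gcd u² − 2u + 40.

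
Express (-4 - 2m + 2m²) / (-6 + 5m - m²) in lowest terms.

(-2 - 2m)/(-3 + m)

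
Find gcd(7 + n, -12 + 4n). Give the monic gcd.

1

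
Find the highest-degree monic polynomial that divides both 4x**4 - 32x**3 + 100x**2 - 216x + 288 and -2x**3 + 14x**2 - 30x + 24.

Repeated division with remainder:
  4x**4 - 32x**3 + 100x**2 - 216x + 288 = (-2x + 2)(-2x**3 + 14x**2 - 30x + 24) + (12x**2 - 108x + 240)
  -2x**3 + 14x**2 - 30x + 24 = (-(1/6)x - 1/3)(12x**2 - 108x + 240) + (-26x + 104)
  12x**2 - 108x + 240 = (-(6/13)x + 30/13)(-26x + 104) + (0)
Last nonzero remainder: -26x + 104. Dividing through by -26 gives the monic gcd x - 4.

x - 4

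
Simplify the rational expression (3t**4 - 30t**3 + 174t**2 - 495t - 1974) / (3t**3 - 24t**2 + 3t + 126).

(t**2 - 5t + 47)/(t - 3)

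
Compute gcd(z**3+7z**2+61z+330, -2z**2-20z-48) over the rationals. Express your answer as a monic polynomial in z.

z+6

Euclidean algorithm in ℚ[z]:
  z**3+7z**2+61z+330 = (-(1/2)z+3/2)(-2z**2-20z-48) + (67z+402)
  -2z**2-20z-48 = (-(2/67)z-8/67)(67z+402) + (0)
Last nonzero remainder: 67z+402. Dividing through by 67 gives the monic gcd z+6.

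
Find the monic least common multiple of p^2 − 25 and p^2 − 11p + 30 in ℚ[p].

By polynomial division,
  p^2 − 25 = (p^2 − 11p + 30) + (11p − 55)
  p^2 − 11p + 30 = ((1/11)p − 6/11)(11p − 55) + (0)
Last nonzero remainder: 11p − 55. Dividing through by 11 gives the monic gcd p − 5.
Then lcm(f, g) = f·g / gcd(f, g); expanding and making the result monic gives the answer.

p^3 − 6p^2 − 25p + 150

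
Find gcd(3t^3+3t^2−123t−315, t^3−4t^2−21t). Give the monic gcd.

Repeated division with remainder:
  3t^3+3t^2−123t−315 = (3)(t^3−4t^2−21t) + (15t^2−60t−315)
  t^3−4t^2−21t = ((1/15)t)(15t^2−60t−315) + (0)
Last nonzero remainder: 15t^2−60t−315. Dividing through by 15 gives the monic gcd t^2−4t−21.

t^2−4t−21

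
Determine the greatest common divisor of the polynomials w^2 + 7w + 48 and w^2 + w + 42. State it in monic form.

1

By polynomial division,
  w^2 + 7w + 48 = (w^2 + w + 42) + (6w + 6)
  w^2 + w + 42 = ((1/6)w)(6w + 6) + (42)
  6w + 6 = ((1/7)w + 1/7)(42) + (0)
The last nonzero remainder is the constant 42, so the polynomials are coprime and gcd = 1.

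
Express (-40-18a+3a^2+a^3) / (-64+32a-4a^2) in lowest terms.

By polynomial division,
  a^3+3a^2-18a-40 = (-(1/4)a-11/4)(-4a^2+32a-64) + (54a-216)
  -4a^2+32a-64 = (-(2/27)a+8/27)(54a-216) + (0)
Last nonzero remainder: 54a-216. Dividing through by 54 gives the monic gcd a-4.
Cancel a-4 from numerator and denominator to get the reduced form.

(-10-7a-a^2)/(-16+4a)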